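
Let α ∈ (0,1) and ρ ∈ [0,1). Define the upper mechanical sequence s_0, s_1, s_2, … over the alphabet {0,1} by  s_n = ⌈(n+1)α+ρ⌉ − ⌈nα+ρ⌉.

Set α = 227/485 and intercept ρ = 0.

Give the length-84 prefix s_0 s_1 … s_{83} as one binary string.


n=0: ⌈(1·227)/485⌉ − ⌈(0·227)/485⌉ = ⌈227/485⌉ − ⌈0/485⌉ = 1 − 0 = 1
n=1: ⌈(2·227)/485⌉ − ⌈(1·227)/485⌉ = ⌈454/485⌉ − ⌈227/485⌉ = 1 − 1 = 0
n=2: ⌈(3·227)/485⌉ − ⌈(2·227)/485⌉ = ⌈681/485⌉ − ⌈454/485⌉ = 2 − 1 = 1
n=3: ⌈(4·227)/485⌉ − ⌈(3·227)/485⌉ = ⌈908/485⌉ − ⌈681/485⌉ = 2 − 2 = 0
n=4: ⌈(5·227)/485⌉ − ⌈(4·227)/485⌉ = ⌈1135/485⌉ − ⌈908/485⌉ = 3 − 2 = 1
n=5: ⌈(6·227)/485⌉ − ⌈(5·227)/485⌉ = ⌈1362/485⌉ − ⌈1135/485⌉ = 3 − 3 = 0
n=6: ⌈(7·227)/485⌉ − ⌈(6·227)/485⌉ = ⌈1589/485⌉ − ⌈1362/485⌉ = 4 − 3 = 1
n=7: ⌈(8·227)/485⌉ − ⌈(7·227)/485⌉ = ⌈1816/485⌉ − ⌈1589/485⌉ = 4 − 4 = 0
n=8: ⌈(9·227)/485⌉ − ⌈(8·227)/485⌉ = ⌈2043/485⌉ − ⌈1816/485⌉ = 5 − 4 = 1
n=9: ⌈(10·227)/485⌉ − ⌈(9·227)/485⌉ = ⌈2270/485⌉ − ⌈2043/485⌉ = 5 − 5 = 0
n=10: ⌈(11·227)/485⌉ − ⌈(10·227)/485⌉ = ⌈2497/485⌉ − ⌈2270/485⌉ = 6 − 5 = 1
n=11: ⌈(12·227)/485⌉ − ⌈(11·227)/485⌉ = ⌈2724/485⌉ − ⌈2497/485⌉ = 6 − 6 = 0
n=12: ⌈(13·227)/485⌉ − ⌈(12·227)/485⌉ = ⌈2951/485⌉ − ⌈2724/485⌉ = 7 − 6 = 1
n=13: ⌈(14·227)/485⌉ − ⌈(13·227)/485⌉ = ⌈3178/485⌉ − ⌈2951/485⌉ = 7 − 7 = 0
n=14: ⌈(15·227)/485⌉ − ⌈(14·227)/485⌉ = ⌈3405/485⌉ − ⌈3178/485⌉ = 8 − 7 = 1
n=15: ⌈(16·227)/485⌉ − ⌈(15·227)/485⌉ = ⌈3632/485⌉ − ⌈3405/485⌉ = 8 − 8 = 0
n=16: ⌈(17·227)/485⌉ − ⌈(16·227)/485⌉ = ⌈3859/485⌉ − ⌈3632/485⌉ = 8 − 8 = 0
n=17: ⌈(18·227)/485⌉ − ⌈(17·227)/485⌉ = ⌈4086/485⌉ − ⌈3859/485⌉ = 9 − 8 = 1
n=18: ⌈(19·227)/485⌉ − ⌈(18·227)/485⌉ = ⌈4313/485⌉ − ⌈4086/485⌉ = 9 − 9 = 0
n=19: ⌈(20·227)/485⌉ − ⌈(19·227)/485⌉ = ⌈4540/485⌉ − ⌈4313/485⌉ = 10 − 9 = 1
n=20: ⌈(21·227)/485⌉ − ⌈(20·227)/485⌉ = ⌈4767/485⌉ − ⌈4540/485⌉ = 10 − 10 = 0
n=21: ⌈(22·227)/485⌉ − ⌈(21·227)/485⌉ = ⌈4994/485⌉ − ⌈4767/485⌉ = 11 − 10 = 1
n=22: ⌈(23·227)/485⌉ − ⌈(22·227)/485⌉ = ⌈5221/485⌉ − ⌈4994/485⌉ = 11 − 11 = 0
n=23: ⌈(24·227)/485⌉ − ⌈(23·227)/485⌉ = ⌈5448/485⌉ − ⌈5221/485⌉ = 12 − 11 = 1
n=24: ⌈(25·227)/485⌉ − ⌈(24·227)/485⌉ = ⌈5675/485⌉ − ⌈5448/485⌉ = 12 − 12 = 0
n=25: ⌈(26·227)/485⌉ − ⌈(25·227)/485⌉ = ⌈5902/485⌉ − ⌈5675/485⌉ = 13 − 12 = 1
n=26: ⌈(27·227)/485⌉ − ⌈(26·227)/485⌉ = ⌈6129/485⌉ − ⌈5902/485⌉ = 13 − 13 = 0
n=27: ⌈(28·227)/485⌉ − ⌈(27·227)/485⌉ = ⌈6356/485⌉ − ⌈6129/485⌉ = 14 − 13 = 1
n=28: ⌈(29·227)/485⌉ − ⌈(28·227)/485⌉ = ⌈6583/485⌉ − ⌈6356/485⌉ = 14 − 14 = 0
n=29: ⌈(30·227)/485⌉ − ⌈(29·227)/485⌉ = ⌈6810/485⌉ − ⌈6583/485⌉ = 15 − 14 = 1
n=30: ⌈(31·227)/485⌉ − ⌈(30·227)/485⌉ = ⌈7037/485⌉ − ⌈6810/485⌉ = 15 − 15 = 0
n=31: ⌈(32·227)/485⌉ − ⌈(31·227)/485⌉ = ⌈7264/485⌉ − ⌈7037/485⌉ = 15 − 15 = 0
n=32: ⌈(33·227)/485⌉ − ⌈(32·227)/485⌉ = ⌈7491/485⌉ − ⌈7264/485⌉ = 16 − 15 = 1
n=33: ⌈(34·227)/485⌉ − ⌈(33·227)/485⌉ = ⌈7718/485⌉ − ⌈7491/485⌉ = 16 − 16 = 0
n=34: ⌈(35·227)/485⌉ − ⌈(34·227)/485⌉ = ⌈7945/485⌉ − ⌈7718/485⌉ = 17 − 16 = 1
n=35: ⌈(36·227)/485⌉ − ⌈(35·227)/485⌉ = ⌈8172/485⌉ − ⌈7945/485⌉ = 17 − 17 = 0
n=36: ⌈(37·227)/485⌉ − ⌈(36·227)/485⌉ = ⌈8399/485⌉ − ⌈8172/485⌉ = 18 − 17 = 1
n=37: ⌈(38·227)/485⌉ − ⌈(37·227)/485⌉ = ⌈8626/485⌉ − ⌈8399/485⌉ = 18 − 18 = 0
n=38: ⌈(39·227)/485⌉ − ⌈(38·227)/485⌉ = ⌈8853/485⌉ − ⌈8626/485⌉ = 19 − 18 = 1
n=39: ⌈(40·227)/485⌉ − ⌈(39·227)/485⌉ = ⌈9080/485⌉ − ⌈8853/485⌉ = 19 − 19 = 0
n=40: ⌈(41·227)/485⌉ − ⌈(40·227)/485⌉ = ⌈9307/485⌉ − ⌈9080/485⌉ = 20 − 19 = 1
n=41: ⌈(42·227)/485⌉ − ⌈(41·227)/485⌉ = ⌈9534/485⌉ − ⌈9307/485⌉ = 20 − 20 = 0
n=42: ⌈(43·227)/485⌉ − ⌈(42·227)/485⌉ = ⌈9761/485⌉ − ⌈9534/485⌉ = 21 − 20 = 1
n=43: ⌈(44·227)/485⌉ − ⌈(43·227)/485⌉ = ⌈9988/485⌉ − ⌈9761/485⌉ = 21 − 21 = 0
n=44: ⌈(45·227)/485⌉ − ⌈(44·227)/485⌉ = ⌈10215/485⌉ − ⌈9988/485⌉ = 22 − 21 = 1
n=45: ⌈(46·227)/485⌉ − ⌈(45·227)/485⌉ = ⌈10442/485⌉ − ⌈10215/485⌉ = 22 − 22 = 0
n=46: ⌈(47·227)/485⌉ − ⌈(46·227)/485⌉ = ⌈10669/485⌉ − ⌈10442/485⌉ = 22 − 22 = 0
n=47: ⌈(48·227)/485⌉ − ⌈(47·227)/485⌉ = ⌈10896/485⌉ − ⌈10669/485⌉ = 23 − 22 = 1
n=48: ⌈(49·227)/485⌉ − ⌈(48·227)/485⌉ = ⌈11123/485⌉ − ⌈10896/485⌉ = 23 − 23 = 0
n=49: ⌈(50·227)/485⌉ − ⌈(49·227)/485⌉ = ⌈11350/485⌉ − ⌈11123/485⌉ = 24 − 23 = 1
n=50: ⌈(51·227)/485⌉ − ⌈(50·227)/485⌉ = ⌈11577/485⌉ − ⌈11350/485⌉ = 24 − 24 = 0
n=51: ⌈(52·227)/485⌉ − ⌈(51·227)/485⌉ = ⌈11804/485⌉ − ⌈11577/485⌉ = 25 − 24 = 1
n=52: ⌈(53·227)/485⌉ − ⌈(52·227)/485⌉ = ⌈12031/485⌉ − ⌈11804/485⌉ = 25 − 25 = 0
n=53: ⌈(54·227)/485⌉ − ⌈(53·227)/485⌉ = ⌈12258/485⌉ − ⌈12031/485⌉ = 26 − 25 = 1
n=54: ⌈(55·227)/485⌉ − ⌈(54·227)/485⌉ = ⌈12485/485⌉ − ⌈12258/485⌉ = 26 − 26 = 0
n=55: ⌈(56·227)/485⌉ − ⌈(55·227)/485⌉ = ⌈12712/485⌉ − ⌈12485/485⌉ = 27 − 26 = 1
n=56: ⌈(57·227)/485⌉ − ⌈(56·227)/485⌉ = ⌈12939/485⌉ − ⌈12712/485⌉ = 27 − 27 = 0
n=57: ⌈(58·227)/485⌉ − ⌈(57·227)/485⌉ = ⌈13166/485⌉ − ⌈12939/485⌉ = 28 − 27 = 1
n=58: ⌈(59·227)/485⌉ − ⌈(58·227)/485⌉ = ⌈13393/485⌉ − ⌈13166/485⌉ = 28 − 28 = 0
n=59: ⌈(60·227)/485⌉ − ⌈(59·227)/485⌉ = ⌈13620/485⌉ − ⌈13393/485⌉ = 29 − 28 = 1
n=60: ⌈(61·227)/485⌉ − ⌈(60·227)/485⌉ = ⌈13847/485⌉ − ⌈13620/485⌉ = 29 − 29 = 0
n=61: ⌈(62·227)/485⌉ − ⌈(61·227)/485⌉ = ⌈14074/485⌉ − ⌈13847/485⌉ = 30 − 29 = 1
n=62: ⌈(63·227)/485⌉ − ⌈(62·227)/485⌉ = ⌈14301/485⌉ − ⌈14074/485⌉ = 30 − 30 = 0
n=63: ⌈(64·227)/485⌉ − ⌈(63·227)/485⌉ = ⌈14528/485⌉ − ⌈14301/485⌉ = 30 − 30 = 0
n=64: ⌈(65·227)/485⌉ − ⌈(64·227)/485⌉ = ⌈14755/485⌉ − ⌈14528/485⌉ = 31 − 30 = 1
n=65: ⌈(66·227)/485⌉ − ⌈(65·227)/485⌉ = ⌈14982/485⌉ − ⌈14755/485⌉ = 31 − 31 = 0
n=66: ⌈(67·227)/485⌉ − ⌈(66·227)/485⌉ = ⌈15209/485⌉ − ⌈14982/485⌉ = 32 − 31 = 1
n=67: ⌈(68·227)/485⌉ − ⌈(67·227)/485⌉ = ⌈15436/485⌉ − ⌈15209/485⌉ = 32 − 32 = 0
n=68: ⌈(69·227)/485⌉ − ⌈(68·227)/485⌉ = ⌈15663/485⌉ − ⌈15436/485⌉ = 33 − 32 = 1
n=69: ⌈(70·227)/485⌉ − ⌈(69·227)/485⌉ = ⌈15890/485⌉ − ⌈15663/485⌉ = 33 − 33 = 0
n=70: ⌈(71·227)/485⌉ − ⌈(70·227)/485⌉ = ⌈16117/485⌉ − ⌈15890/485⌉ = 34 − 33 = 1
n=71: ⌈(72·227)/485⌉ − ⌈(71·227)/485⌉ = ⌈16344/485⌉ − ⌈16117/485⌉ = 34 − 34 = 0
n=72: ⌈(73·227)/485⌉ − ⌈(72·227)/485⌉ = ⌈16571/485⌉ − ⌈16344/485⌉ = 35 − 34 = 1
n=73: ⌈(74·227)/485⌉ − ⌈(73·227)/485⌉ = ⌈16798/485⌉ − ⌈16571/485⌉ = 35 − 35 = 0
n=74: ⌈(75·227)/485⌉ − ⌈(74·227)/485⌉ = ⌈17025/485⌉ − ⌈16798/485⌉ = 36 − 35 = 1
n=75: ⌈(76·227)/485⌉ − ⌈(75·227)/485⌉ = ⌈17252/485⌉ − ⌈17025/485⌉ = 36 − 36 = 0
n=76: ⌈(77·227)/485⌉ − ⌈(76·227)/485⌉ = ⌈17479/485⌉ − ⌈17252/485⌉ = 37 − 36 = 1
n=77: ⌈(78·227)/485⌉ − ⌈(77·227)/485⌉ = ⌈17706/485⌉ − ⌈17479/485⌉ = 37 − 37 = 0
n=78: ⌈(79·227)/485⌉ − ⌈(78·227)/485⌉ = ⌈17933/485⌉ − ⌈17706/485⌉ = 37 − 37 = 0
n=79: ⌈(80·227)/485⌉ − ⌈(79·227)/485⌉ = ⌈18160/485⌉ − ⌈17933/485⌉ = 38 − 37 = 1
n=80: ⌈(81·227)/485⌉ − ⌈(80·227)/485⌉ = ⌈18387/485⌉ − ⌈18160/485⌉ = 38 − 38 = 0
n=81: ⌈(82·227)/485⌉ − ⌈(81·227)/485⌉ = ⌈18614/485⌉ − ⌈18387/485⌉ = 39 − 38 = 1
n=82: ⌈(83·227)/485⌉ − ⌈(82·227)/485⌉ = ⌈18841/485⌉ − ⌈18614/485⌉ = 39 − 39 = 0
n=83: ⌈(84·227)/485⌉ − ⌈(83·227)/485⌉ = ⌈19068/485⌉ − ⌈18841/485⌉ = 40 − 39 = 1

101010101010101001010101010101001010101010101001010101010101010010101010101010010101


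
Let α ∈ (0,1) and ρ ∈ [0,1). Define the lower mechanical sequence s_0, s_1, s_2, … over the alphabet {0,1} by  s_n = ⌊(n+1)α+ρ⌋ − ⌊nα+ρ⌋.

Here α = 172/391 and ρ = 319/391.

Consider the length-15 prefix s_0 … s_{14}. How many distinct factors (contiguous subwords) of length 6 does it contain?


7

t_n = ⌊(n·172+319)/391⌋ for n = 0 … 15:
  n=0…9: ⌊319/391⌋=0 ⌊491/391⌋=1 ⌊663/391⌋=1 ⌊835/391⌋=2 ⌊1007/391⌋=2 ⌊1179/391⌋=3 ⌊1351/391⌋=3 ⌊1523/391⌋=3 ⌊1695/391⌋=4 ⌊1867/391⌋=4
  n=10…15: ⌊2039/391⌋=5 ⌊2211/391⌋=5 ⌊2383/391⌋=6 ⌊2555/391⌋=6 ⌊2727/391⌋=6 ⌊2899/391⌋=7
s_n = t_(n+1) − t_n for n = 0 … 14 gives
prefix = 101010010101001
slide a length-6 window over [0..5] … [9..14] (10 windows); first occurrence of each distinct factor:
  [  0..  5] 101010
  [  1..  6] 010100
  [  2..  7] 101001
  [  3..  8] 010010
  [  4..  9] 100101
  [  5.. 10] 001010
  [  6.. 11] 010101
  (the other 3 windows repeat one of these)
distinct factors: {001010, 010010, 010100, 010101, 100101, 101001, 101010}
count = 7  (Sturmian bound for length 6 is 7)


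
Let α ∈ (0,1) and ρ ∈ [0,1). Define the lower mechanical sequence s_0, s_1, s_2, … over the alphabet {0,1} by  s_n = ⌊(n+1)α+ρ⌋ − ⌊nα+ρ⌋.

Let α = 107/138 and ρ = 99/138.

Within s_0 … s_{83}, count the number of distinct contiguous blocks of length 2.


3

t_n = ⌊(n·107+99)/138⌋ for n = 0 … 84:
  n=0…9: ⌊99/138⌋=0 ⌊206/138⌋=1 ⌊313/138⌋=2 ⌊420/138⌋=3 ⌊527/138⌋=3 ⌊634/138⌋=4 ⌊741/138⌋=5 ⌊848/138⌋=6 ⌊955/138⌋=6 ⌊1062/138⌋=7
  n=10…19: ⌊1169/138⌋=8 ⌊1276/138⌋=9 ⌊1383/138⌋=10 ⌊1490/138⌋=10 ⌊1597/138⌋=11 ⌊1704/138⌋=12 ⌊1811/138⌋=13 ⌊1918/138⌋=13 ⌊2025/138⌋=14 ⌊2132/138⌋=15
  n=20…29: ⌊2239/138⌋=16 ⌊2346/138⌋=17 ⌊2453/138⌋=17 ⌊2560/138⌋=18 ⌊2667/138⌋=19 ⌊2774/138⌋=20 ⌊2881/138⌋=20 ⌊2988/138⌋=21 ⌊3095/138⌋=22 ⌊3202/138⌋=23
  n=30…39: ⌊3309/138⌋=23 ⌊3416/138⌋=24 ⌊3523/138⌋=25 ⌊3630/138⌋=26 ⌊3737/138⌋=27 ⌊3844/138⌋=27 ⌊3951/138⌋=28 ⌊4058/138⌋=29 ⌊4165/138⌋=30 ⌊4272/138⌋=30
  n=40…49: ⌊4379/138⌋=31 ⌊4486/138⌋=32 ⌊4593/138⌋=33 ⌊4700/138⌋=34 ⌊4807/138⌋=34 ⌊4914/138⌋=35 ⌊5021/138⌋=36 ⌊5128/138⌋=37 ⌊5235/138⌋=37 ⌊5342/138⌋=38
  n=50…59: ⌊5449/138⌋=39 ⌊5556/138⌋=40 ⌊5663/138⌋=41 ⌊5770/138⌋=41 ⌊5877/138⌋=42 ⌊5984/138⌋=43 ⌊6091/138⌋=44 ⌊6198/138⌋=44 ⌊6305/138⌋=45 ⌊6412/138⌋=46
  n=60…69: ⌊6519/138⌋=47 ⌊6626/138⌋=48 ⌊6733/138⌋=48 ⌊6840/138⌋=49 ⌊6947/138⌋=50 ⌊7054/138⌋=51 ⌊7161/138⌋=51 ⌊7268/138⌋=52 ⌊7375/138⌋=53 ⌊7482/138⌋=54
  n=70…79: ⌊7589/138⌋=54 ⌊7696/138⌋=55 ⌊7803/138⌋=56 ⌊7910/138⌋=57 ⌊8017/138⌋=58 ⌊8124/138⌋=58 ⌊8231/138⌋=59 ⌊8338/138⌋=60 ⌊8445/138⌋=61 ⌊8552/138⌋=61
  n=80…84: ⌊8659/138⌋=62 ⌊8766/138⌋=63 ⌊8873/138⌋=64 ⌊8980/138⌋=65 ⌊9087/138⌋=65
s_n = t_(n+1) − t_n for n = 0 … 83 gives
prefix = 111011101111011101111011101110111101110111101110111101110111101110111011110111011110
slide a length-2 window over [0..1] … [82..83] (83 windows); first occurrence of each distinct factor:
  [  0..  1] 11
  [  2..  3] 10
  [  3..  4] 01
  (the other 80 windows repeat one of these)
distinct factors: {01, 10, 11}
count = 3  (Sturmian bound for length 2 is 3)


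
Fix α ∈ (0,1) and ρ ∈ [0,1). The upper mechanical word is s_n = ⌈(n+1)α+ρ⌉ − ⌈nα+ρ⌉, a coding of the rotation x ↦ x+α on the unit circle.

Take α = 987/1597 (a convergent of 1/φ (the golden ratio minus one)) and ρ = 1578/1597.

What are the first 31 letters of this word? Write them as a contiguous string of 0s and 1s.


n=0: ⌈(1·987+1578)/1597⌉ − ⌈(0·987+1578)/1597⌉ = ⌈2565/1597⌉ − ⌈1578/1597⌉ = 2 − 1 = 1
n=1: ⌈(2·987+1578)/1597⌉ − ⌈(1·987+1578)/1597⌉ = ⌈3552/1597⌉ − ⌈2565/1597⌉ = 3 − 2 = 1
n=2: ⌈(3·987+1578)/1597⌉ − ⌈(2·987+1578)/1597⌉ = ⌈4539/1597⌉ − ⌈3552/1597⌉ = 3 − 3 = 0
n=3: ⌈(4·987+1578)/1597⌉ − ⌈(3·987+1578)/1597⌉ = ⌈5526/1597⌉ − ⌈4539/1597⌉ = 4 − 3 = 1
n=4: ⌈(5·987+1578)/1597⌉ − ⌈(4·987+1578)/1597⌉ = ⌈6513/1597⌉ − ⌈5526/1597⌉ = 5 − 4 = 1
n=5: ⌈(6·987+1578)/1597⌉ − ⌈(5·987+1578)/1597⌉ = ⌈7500/1597⌉ − ⌈6513/1597⌉ = 5 − 5 = 0
n=6: ⌈(7·987+1578)/1597⌉ − ⌈(6·987+1578)/1597⌉ = ⌈8487/1597⌉ − ⌈7500/1597⌉ = 6 − 5 = 1
n=7: ⌈(8·987+1578)/1597⌉ − ⌈(7·987+1578)/1597⌉ = ⌈9474/1597⌉ − ⌈8487/1597⌉ = 6 − 6 = 0
n=8: ⌈(9·987+1578)/1597⌉ − ⌈(8·987+1578)/1597⌉ = ⌈10461/1597⌉ − ⌈9474/1597⌉ = 7 − 6 = 1
n=9: ⌈(10·987+1578)/1597⌉ − ⌈(9·987+1578)/1597⌉ = ⌈11448/1597⌉ − ⌈10461/1597⌉ = 8 − 7 = 1
n=10: ⌈(11·987+1578)/1597⌉ − ⌈(10·987+1578)/1597⌉ = ⌈12435/1597⌉ − ⌈11448/1597⌉ = 8 − 8 = 0
n=11: ⌈(12·987+1578)/1597⌉ − ⌈(11·987+1578)/1597⌉ = ⌈13422/1597⌉ − ⌈12435/1597⌉ = 9 − 8 = 1
n=12: ⌈(13·987+1578)/1597⌉ − ⌈(12·987+1578)/1597⌉ = ⌈14409/1597⌉ − ⌈13422/1597⌉ = 10 − 9 = 1
n=13: ⌈(14·987+1578)/1597⌉ − ⌈(13·987+1578)/1597⌉ = ⌈15396/1597⌉ − ⌈14409/1597⌉ = 10 − 10 = 0
n=14: ⌈(15·987+1578)/1597⌉ − ⌈(14·987+1578)/1597⌉ = ⌈16383/1597⌉ − ⌈15396/1597⌉ = 11 − 10 = 1
n=15: ⌈(16·987+1578)/1597⌉ − ⌈(15·987+1578)/1597⌉ = ⌈17370/1597⌉ − ⌈16383/1597⌉ = 11 − 11 = 0
n=16: ⌈(17·987+1578)/1597⌉ − ⌈(16·987+1578)/1597⌉ = ⌈18357/1597⌉ − ⌈17370/1597⌉ = 12 − 11 = 1
n=17: ⌈(18·987+1578)/1597⌉ − ⌈(17·987+1578)/1597⌉ = ⌈19344/1597⌉ − ⌈18357/1597⌉ = 13 − 12 = 1
n=18: ⌈(19·987+1578)/1597⌉ − ⌈(18·987+1578)/1597⌉ = ⌈20331/1597⌉ − ⌈19344/1597⌉ = 13 − 13 = 0
n=19: ⌈(20·987+1578)/1597⌉ − ⌈(19·987+1578)/1597⌉ = ⌈21318/1597⌉ − ⌈20331/1597⌉ = 14 − 13 = 1
n=20: ⌈(21·987+1578)/1597⌉ − ⌈(20·987+1578)/1597⌉ = ⌈22305/1597⌉ − ⌈21318/1597⌉ = 14 − 14 = 0
n=21: ⌈(22·987+1578)/1597⌉ − ⌈(21·987+1578)/1597⌉ = ⌈23292/1597⌉ − ⌈22305/1597⌉ = 15 − 14 = 1
n=22: ⌈(23·987+1578)/1597⌉ − ⌈(22·987+1578)/1597⌉ = ⌈24279/1597⌉ − ⌈23292/1597⌉ = 16 − 15 = 1
n=23: ⌈(24·987+1578)/1597⌉ − ⌈(23·987+1578)/1597⌉ = ⌈25266/1597⌉ − ⌈24279/1597⌉ = 16 − 16 = 0
n=24: ⌈(25·987+1578)/1597⌉ − ⌈(24·987+1578)/1597⌉ = ⌈26253/1597⌉ − ⌈25266/1597⌉ = 17 − 16 = 1
n=25: ⌈(26·987+1578)/1597⌉ − ⌈(25·987+1578)/1597⌉ = ⌈27240/1597⌉ − ⌈26253/1597⌉ = 18 − 17 = 1
n=26: ⌈(27·987+1578)/1597⌉ − ⌈(26·987+1578)/1597⌉ = ⌈28227/1597⌉ − ⌈27240/1597⌉ = 18 − 18 = 0
n=27: ⌈(28·987+1578)/1597⌉ − ⌈(27·987+1578)/1597⌉ = ⌈29214/1597⌉ − ⌈28227/1597⌉ = 19 − 18 = 1
n=28: ⌈(29·987+1578)/1597⌉ − ⌈(28·987+1578)/1597⌉ = ⌈30201/1597⌉ − ⌈29214/1597⌉ = 19 − 19 = 0
n=29: ⌈(30·987+1578)/1597⌉ − ⌈(29·987+1578)/1597⌉ = ⌈31188/1597⌉ − ⌈30201/1597⌉ = 20 − 19 = 1
n=30: ⌈(31·987+1578)/1597⌉ − ⌈(30·987+1578)/1597⌉ = ⌈32175/1597⌉ − ⌈31188/1597⌉ = 21 − 20 = 1

1101101011011010110101101101011


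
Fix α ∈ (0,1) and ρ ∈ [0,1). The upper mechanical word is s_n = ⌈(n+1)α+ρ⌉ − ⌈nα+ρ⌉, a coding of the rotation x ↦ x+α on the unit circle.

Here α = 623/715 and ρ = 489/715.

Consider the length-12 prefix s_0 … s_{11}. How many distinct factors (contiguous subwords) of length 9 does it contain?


4

t_n = ⌈(n·623+489)/715⌉ for n = 0 … 12:
  n=0…9: ⌈489/715⌉=1 ⌈1112/715⌉=2 ⌈1735/715⌉=3 ⌈2358/715⌉=4 ⌈2981/715⌉=5 ⌈3604/715⌉=6 ⌈4227/715⌉=6 ⌈4850/715⌉=7 ⌈5473/715⌉=8 ⌈6096/715⌉=9
  n=10…12: ⌈6719/715⌉=10 ⌈7342/715⌉=11 ⌈7965/715⌉=12
s_n = t_(n+1) − t_n for n = 0 … 11 gives
prefix = 111110111111
slide a length-9 window over [0..8] … [3..11] (4 windows); first occurrence of each distinct factor:
  [  0..  8] 111110111
  [  1..  9] 111101111
  [  2.. 10] 111011111
  [  3.. 11] 110111111
distinct factors: {110111111, 111011111, 111101111, 111110111}
count = 4  (Sturmian bound for length 9 is 10)


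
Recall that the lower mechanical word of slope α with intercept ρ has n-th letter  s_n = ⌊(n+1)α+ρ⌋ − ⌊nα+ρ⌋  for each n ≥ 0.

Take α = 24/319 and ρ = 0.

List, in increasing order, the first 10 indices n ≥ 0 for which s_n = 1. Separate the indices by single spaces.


13 26 39 53 66 79 93 106 119 132

n=0: ⌊24/319⌋−⌊0/319⌋ = 0−0 = 0
n=1: ⌊48/319⌋−⌊24/319⌋ = 0−0 = 0
  …
n=13: ⌊336/319⌋−⌊312/319⌋ = 1−0 = 1  ← one
n=14: ⌊360/319⌋−⌊336/319⌋ = 1−1 = 0
n=15: ⌊384/319⌋−⌊360/319⌋ = 1−1 = 0
  …
n=26: ⌊648/319⌋−⌊624/319⌋ = 2−1 = 1  ← one
n=27: ⌊672/319⌋−⌊648/319⌋ = 2−2 = 0
n=28: ⌊696/319⌋−⌊672/319⌋ = 2−2 = 0
  …
n=39: ⌊960/319⌋−⌊936/319⌋ = 3−2 = 1  ← one
n=40: ⌊984/319⌋−⌊960/319⌋ = 3−3 = 0
n=41: ⌊1008/319⌋−⌊984/319⌋ = 3−3 = 0
  …
n=53: ⌊1296/319⌋−⌊1272/319⌋ = 4−3 = 1  ← one
n=54: ⌊1320/319⌋−⌊1296/319⌋ = 4−4 = 0
n=55: ⌊1344/319⌋−⌊1320/319⌋ = 4−4 = 0
  …
n=66: ⌊1608/319⌋−⌊1584/319⌋ = 5−4 = 1  ← one
n=67: ⌊1632/319⌋−⌊1608/319⌋ = 5−5 = 0
n=68: ⌊1656/319⌋−⌊1632/319⌋ = 5−5 = 0
  …
n=79: ⌊1920/319⌋−⌊1896/319⌋ = 6−5 = 1  ← one
n=80: ⌊1944/319⌋−⌊1920/319⌋ = 6−6 = 0
n=81: ⌊1968/319⌋−⌊1944/319⌋ = 6−6 = 0
  …
n=93: ⌊2256/319⌋−⌊2232/319⌋ = 7−6 = 1  ← one
n=94: ⌊2280/319⌋−⌊2256/319⌋ = 7−7 = 0
n=95: ⌊2304/319⌋−⌊2280/319⌋ = 7−7 = 0
  …
n=106: ⌊2568/319⌋−⌊2544/319⌋ = 8−7 = 1  ← one
n=107: ⌊2592/319⌋−⌊2568/319⌋ = 8−8 = 0
n=108: ⌊2616/319⌋−⌊2592/319⌋ = 8−8 = 0
  …
n=119: ⌊2880/319⌋−⌊2856/319⌋ = 9−8 = 1  ← one
n=120: ⌊2904/319⌋−⌊2880/319⌋ = 9−9 = 0
n=121: ⌊2928/319⌋−⌊2904/319⌋ = 9−9 = 0
  …
n=132: ⌊3192/319⌋−⌊3168/319⌋ = 10−9 = 1  ← one
positions of the first 10 ones: 13 26 39 53 66 79 93 106 119 132


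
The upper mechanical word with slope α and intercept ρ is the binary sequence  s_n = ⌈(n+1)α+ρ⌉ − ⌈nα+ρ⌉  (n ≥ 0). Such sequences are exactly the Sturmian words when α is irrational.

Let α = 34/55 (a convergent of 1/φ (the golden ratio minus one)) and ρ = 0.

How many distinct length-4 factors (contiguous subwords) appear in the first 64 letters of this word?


5

t_n = ⌈(n·34)/55⌉ for n = 0 … 64:
  n=0…9: ⌈0/55⌉=0 ⌈34/55⌉=1 ⌈68/55⌉=2 ⌈102/55⌉=2 ⌈136/55⌉=3 ⌈170/55⌉=4 ⌈204/55⌉=4 ⌈238/55⌉=5 ⌈272/55⌉=5 ⌈306/55⌉=6
  n=10…19: ⌈340/55⌉=7 ⌈374/55⌉=7 ⌈408/55⌉=8 ⌈442/55⌉=9 ⌈476/55⌉=9 ⌈510/55⌉=10 ⌈544/55⌉=10 ⌈578/55⌉=11 ⌈612/55⌉=12 ⌈646/55⌉=12
  n=20…29: ⌈680/55⌉=13 ⌈714/55⌉=13 ⌈748/55⌉=14 ⌈782/55⌉=15 ⌈816/55⌉=15 ⌈850/55⌉=16 ⌈884/55⌉=17 ⌈918/55⌉=17 ⌈952/55⌉=18 ⌈986/55⌉=18
  n=30…39: ⌈1020/55⌉=19 ⌈1054/55⌉=20 ⌈1088/55⌉=20 ⌈1122/55⌉=21 ⌈1156/55⌉=22 ⌈1190/55⌉=22 ⌈1224/55⌉=23 ⌈1258/55⌉=23 ⌈1292/55⌉=24 ⌈1326/55⌉=25
  n=40…49: ⌈1360/55⌉=25 ⌈1394/55⌉=26 ⌈1428/55⌉=26 ⌈1462/55⌉=27 ⌈1496/55⌉=28 ⌈1530/55⌉=28 ⌈1564/55⌉=29 ⌈1598/55⌉=30 ⌈1632/55⌉=30 ⌈1666/55⌉=31
  n=50…59: ⌈1700/55⌉=31 ⌈1734/55⌉=32 ⌈1768/55⌉=33 ⌈1802/55⌉=33 ⌈1836/55⌉=34 ⌈1870/55⌉=34 ⌈1904/55⌉=35 ⌈1938/55⌉=36 ⌈1972/55⌉=36 ⌈2006/55⌉=37
  n=60…64: ⌈2040/55⌉=38 ⌈2074/55⌉=38 ⌈2108/55⌉=39 ⌈2142/55⌉=39 ⌈2176/55⌉=40
s_n = t_(n+1) − t_n for n = 0 … 63 gives
prefix = 1101101011011010110101101101011011010110101101101011010110110101
slide a length-4 window over [0..3] … [60..63] (61 windows); first occurrence of each distinct factor:
  [  0..  3] 1101
  [  1..  4] 1011
  [  2..  5] 0110
  [  4..  7] 1010
  [  5..  8] 0101
  (the other 56 windows repeat one of these)
distinct factors: {0101, 0110, 1010, 1011, 1101}
count = 5  (Sturmian bound for length 4 is 5)


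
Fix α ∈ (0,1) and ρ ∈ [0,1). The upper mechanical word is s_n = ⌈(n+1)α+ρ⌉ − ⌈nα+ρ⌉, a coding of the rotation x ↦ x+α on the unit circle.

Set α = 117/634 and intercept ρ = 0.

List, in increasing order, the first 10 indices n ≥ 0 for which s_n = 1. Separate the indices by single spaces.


0 5 10 16 21 27 32 37 43 48

n=0: ⌈117/634⌉−⌈0/634⌉ = 1−0 = 1  ← one
n=1: ⌈234/634⌉−⌈117/634⌉ = 1−1 = 0
n=2: ⌈351/634⌉−⌈234/634⌉ = 1−1 = 0
n=3: ⌈468/634⌉−⌈351/634⌉ = 1−1 = 0
n=4: ⌈585/634⌉−⌈468/634⌉ = 1−1 = 0
n=5: ⌈702/634⌉−⌈585/634⌉ = 2−1 = 1  ← one
n=6: ⌈819/634⌉−⌈702/634⌉ = 2−2 = 0
n=7: ⌈936/634⌉−⌈819/634⌉ = 2−2 = 0
n=8: ⌈1053/634⌉−⌈936/634⌉ = 2−2 = 0
n=9: ⌈1170/634⌉−⌈1053/634⌉ = 2−2 = 0
n=10: ⌈1287/634⌉−⌈1170/634⌉ = 3−2 = 1  ← one
n=11: ⌈1404/634⌉−⌈1287/634⌉ = 3−3 = 0
n=12: ⌈1521/634⌉−⌈1404/634⌉ = 3−3 = 0
n=13: ⌈1638/634⌉−⌈1521/634⌉ = 3−3 = 0
n=14: ⌈1755/634⌉−⌈1638/634⌉ = 3−3 = 0
n=15: ⌈1872/634⌉−⌈1755/634⌉ = 3−3 = 0
n=16: ⌈1989/634⌉−⌈1872/634⌉ = 4−3 = 1  ← one
n=17: ⌈2106/634⌉−⌈1989/634⌉ = 4−4 = 0
n=18: ⌈2223/634⌉−⌈2106/634⌉ = 4−4 = 0
n=19: ⌈2340/634⌉−⌈2223/634⌉ = 4−4 = 0
n=20: ⌈2457/634⌉−⌈2340/634⌉ = 4−4 = 0
n=21: ⌈2574/634⌉−⌈2457/634⌉ = 5−4 = 1  ← one
n=22: ⌈2691/634⌉−⌈2574/634⌉ = 5−5 = 0
n=23: ⌈2808/634⌉−⌈2691/634⌉ = 5−5 = 0
n=24: ⌈2925/634⌉−⌈2808/634⌉ = 5−5 = 0
n=25: ⌈3042/634⌉−⌈2925/634⌉ = 5−5 = 0
n=26: ⌈3159/634⌉−⌈3042/634⌉ = 5−5 = 0
n=27: ⌈3276/634⌉−⌈3159/634⌉ = 6−5 = 1  ← one
n=28: ⌈3393/634⌉−⌈3276/634⌉ = 6−6 = 0
n=29: ⌈3510/634⌉−⌈3393/634⌉ = 6−6 = 0
n=30: ⌈3627/634⌉−⌈3510/634⌉ = 6−6 = 0
n=31: ⌈3744/634⌉−⌈3627/634⌉ = 6−6 = 0
n=32: ⌈3861/634⌉−⌈3744/634⌉ = 7−6 = 1  ← one
n=33: ⌈3978/634⌉−⌈3861/634⌉ = 7−7 = 0
n=34: ⌈4095/634⌉−⌈3978/634⌉ = 7−7 = 0
n=35: ⌈4212/634⌉−⌈4095/634⌉ = 7−7 = 0
n=36: ⌈4329/634⌉−⌈4212/634⌉ = 7−7 = 0
n=37: ⌈4446/634⌉−⌈4329/634⌉ = 8−7 = 1  ← one
n=38: ⌈4563/634⌉−⌈4446/634⌉ = 8−8 = 0
n=39: ⌈4680/634⌉−⌈4563/634⌉ = 8−8 = 0
n=40: ⌈4797/634⌉−⌈4680/634⌉ = 8−8 = 0
n=41: ⌈4914/634⌉−⌈4797/634⌉ = 8−8 = 0
n=42: ⌈5031/634⌉−⌈4914/634⌉ = 8−8 = 0
n=43: ⌈5148/634⌉−⌈5031/634⌉ = 9−8 = 1  ← one
n=44: ⌈5265/634⌉−⌈5148/634⌉ = 9−9 = 0
n=45: ⌈5382/634⌉−⌈5265/634⌉ = 9−9 = 0
n=46: ⌈5499/634⌉−⌈5382/634⌉ = 9−9 = 0
n=47: ⌈5616/634⌉−⌈5499/634⌉ = 9−9 = 0
n=48: ⌈5733/634⌉−⌈5616/634⌉ = 10−9 = 1  ← one
positions of the first 10 ones: 0 5 10 16 21 27 32 37 43 48


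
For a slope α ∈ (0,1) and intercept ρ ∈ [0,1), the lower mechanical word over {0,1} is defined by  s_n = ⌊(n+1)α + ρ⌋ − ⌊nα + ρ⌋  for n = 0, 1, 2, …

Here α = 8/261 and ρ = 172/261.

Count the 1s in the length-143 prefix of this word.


5

#1s = Σ_{n=0}^{142} s_n = Σ_{n=0}^{142} (⌊(n+1)α+ρ⌋ − ⌊nα+ρ⌋)
the sum telescopes: every ⌊nα+ρ⌋ with 0 < n < 143 appears once with + and once with −, leaving ⌊143α+ρ⌋ − ⌊0·α+ρ⌋
143α + ρ = (143·8 + 172) / 261 = 1316/261
ρ = 172/261
⌊1316/261⌋ = 5,  ⌊172/261⌋ = 0
#1s = 5 − 0 = 5


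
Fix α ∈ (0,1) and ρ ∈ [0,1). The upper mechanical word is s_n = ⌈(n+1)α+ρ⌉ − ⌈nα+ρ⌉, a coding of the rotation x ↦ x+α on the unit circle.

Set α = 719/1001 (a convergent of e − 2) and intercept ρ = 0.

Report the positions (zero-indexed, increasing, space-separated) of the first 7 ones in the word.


n=0: ⌈719/1001⌉−⌈0/1001⌉ = 1−0 = 1  ← one
n=1: ⌈1438/1001⌉−⌈719/1001⌉ = 2−1 = 1  ← one
n=2: ⌈2157/1001⌉−⌈1438/1001⌉ = 3−2 = 1  ← one
n=3: ⌈2876/1001⌉−⌈2157/1001⌉ = 3−3 = 0
n=4: ⌈3595/1001⌉−⌈2876/1001⌉ = 4−3 = 1  ← one
n=5: ⌈4314/1001⌉−⌈3595/1001⌉ = 5−4 = 1  ← one
n=6: ⌈5033/1001⌉−⌈4314/1001⌉ = 6−5 = 1  ← one
n=7: ⌈5752/1001⌉−⌈5033/1001⌉ = 6−6 = 0
n=8: ⌈6471/1001⌉−⌈5752/1001⌉ = 7−6 = 1  ← one
positions of the first 7 ones: 0 1 2 4 5 6 8

0 1 2 4 5 6 8


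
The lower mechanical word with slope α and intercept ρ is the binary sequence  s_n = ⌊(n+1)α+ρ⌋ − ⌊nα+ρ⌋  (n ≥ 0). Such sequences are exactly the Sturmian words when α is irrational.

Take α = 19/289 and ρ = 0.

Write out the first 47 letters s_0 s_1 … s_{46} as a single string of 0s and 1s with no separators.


00000000000000010000000000000010000000000000010

n=0: ⌊(1·19)/289⌋ − ⌊(0·19)/289⌋ = ⌊19/289⌋ − ⌊0/289⌋ = 0 − 0 = 0
n=1: ⌊(2·19)/289⌋ − ⌊(1·19)/289⌋ = ⌊38/289⌋ − ⌊19/289⌋ = 0 − 0 = 0
n=2: ⌊(3·19)/289⌋ − ⌊(2·19)/289⌋ = ⌊57/289⌋ − ⌊38/289⌋ = 0 − 0 = 0
n=3: ⌊(4·19)/289⌋ − ⌊(3·19)/289⌋ = ⌊76/289⌋ − ⌊57/289⌋ = 0 − 0 = 0
n=4: ⌊(5·19)/289⌋ − ⌊(4·19)/289⌋ = ⌊95/289⌋ − ⌊76/289⌋ = 0 − 0 = 0
n=5: ⌊(6·19)/289⌋ − ⌊(5·19)/289⌋ = ⌊114/289⌋ − ⌊95/289⌋ = 0 − 0 = 0
n=6: ⌊(7·19)/289⌋ − ⌊(6·19)/289⌋ = ⌊133/289⌋ − ⌊114/289⌋ = 0 − 0 = 0
n=7: ⌊(8·19)/289⌋ − ⌊(7·19)/289⌋ = ⌊152/289⌋ − ⌊133/289⌋ = 0 − 0 = 0
n=8: ⌊(9·19)/289⌋ − ⌊(8·19)/289⌋ = ⌊171/289⌋ − ⌊152/289⌋ = 0 − 0 = 0
n=9: ⌊(10·19)/289⌋ − ⌊(9·19)/289⌋ = ⌊190/289⌋ − ⌊171/289⌋ = 0 − 0 = 0
n=10: ⌊(11·19)/289⌋ − ⌊(10·19)/289⌋ = ⌊209/289⌋ − ⌊190/289⌋ = 0 − 0 = 0
n=11: ⌊(12·19)/289⌋ − ⌊(11·19)/289⌋ = ⌊228/289⌋ − ⌊209/289⌋ = 0 − 0 = 0
n=12: ⌊(13·19)/289⌋ − ⌊(12·19)/289⌋ = ⌊247/289⌋ − ⌊228/289⌋ = 0 − 0 = 0
n=13: ⌊(14·19)/289⌋ − ⌊(13·19)/289⌋ = ⌊266/289⌋ − ⌊247/289⌋ = 0 − 0 = 0
n=14: ⌊(15·19)/289⌋ − ⌊(14·19)/289⌋ = ⌊285/289⌋ − ⌊266/289⌋ = 0 − 0 = 0
n=15: ⌊(16·19)/289⌋ − ⌊(15·19)/289⌋ = ⌊304/289⌋ − ⌊285/289⌋ = 1 − 0 = 1
n=16: ⌊(17·19)/289⌋ − ⌊(16·19)/289⌋ = ⌊323/289⌋ − ⌊304/289⌋ = 1 − 1 = 0
n=17: ⌊(18·19)/289⌋ − ⌊(17·19)/289⌋ = ⌊342/289⌋ − ⌊323/289⌋ = 1 − 1 = 0
n=18: ⌊(19·19)/289⌋ − ⌊(18·19)/289⌋ = ⌊361/289⌋ − ⌊342/289⌋ = 1 − 1 = 0
n=19: ⌊(20·19)/289⌋ − ⌊(19·19)/289⌋ = ⌊380/289⌋ − ⌊361/289⌋ = 1 − 1 = 0
n=20: ⌊(21·19)/289⌋ − ⌊(20·19)/289⌋ = ⌊399/289⌋ − ⌊380/289⌋ = 1 − 1 = 0
n=21: ⌊(22·19)/289⌋ − ⌊(21·19)/289⌋ = ⌊418/289⌋ − ⌊399/289⌋ = 1 − 1 = 0
n=22: ⌊(23·19)/289⌋ − ⌊(22·19)/289⌋ = ⌊437/289⌋ − ⌊418/289⌋ = 1 − 1 = 0
n=23: ⌊(24·19)/289⌋ − ⌊(23·19)/289⌋ = ⌊456/289⌋ − ⌊437/289⌋ = 1 − 1 = 0
n=24: ⌊(25·19)/289⌋ − ⌊(24·19)/289⌋ = ⌊475/289⌋ − ⌊456/289⌋ = 1 − 1 = 0
n=25: ⌊(26·19)/289⌋ − ⌊(25·19)/289⌋ = ⌊494/289⌋ − ⌊475/289⌋ = 1 − 1 = 0
n=26: ⌊(27·19)/289⌋ − ⌊(26·19)/289⌋ = ⌊513/289⌋ − ⌊494/289⌋ = 1 − 1 = 0
n=27: ⌊(28·19)/289⌋ − ⌊(27·19)/289⌋ = ⌊532/289⌋ − ⌊513/289⌋ = 1 − 1 = 0
n=28: ⌊(29·19)/289⌋ − ⌊(28·19)/289⌋ = ⌊551/289⌋ − ⌊532/289⌋ = 1 − 1 = 0
n=29: ⌊(30·19)/289⌋ − ⌊(29·19)/289⌋ = ⌊570/289⌋ − ⌊551/289⌋ = 1 − 1 = 0
n=30: ⌊(31·19)/289⌋ − ⌊(30·19)/289⌋ = ⌊589/289⌋ − ⌊570/289⌋ = 2 − 1 = 1
n=31: ⌊(32·19)/289⌋ − ⌊(31·19)/289⌋ = ⌊608/289⌋ − ⌊589/289⌋ = 2 − 2 = 0
n=32: ⌊(33·19)/289⌋ − ⌊(32·19)/289⌋ = ⌊627/289⌋ − ⌊608/289⌋ = 2 − 2 = 0
n=33: ⌊(34·19)/289⌋ − ⌊(33·19)/289⌋ = ⌊646/289⌋ − ⌊627/289⌋ = 2 − 2 = 0
n=34: ⌊(35·19)/289⌋ − ⌊(34·19)/289⌋ = ⌊665/289⌋ − ⌊646/289⌋ = 2 − 2 = 0
n=35: ⌊(36·19)/289⌋ − ⌊(35·19)/289⌋ = ⌊684/289⌋ − ⌊665/289⌋ = 2 − 2 = 0
n=36: ⌊(37·19)/289⌋ − ⌊(36·19)/289⌋ = ⌊703/289⌋ − ⌊684/289⌋ = 2 − 2 = 0
n=37: ⌊(38·19)/289⌋ − ⌊(37·19)/289⌋ = ⌊722/289⌋ − ⌊703/289⌋ = 2 − 2 = 0
n=38: ⌊(39·19)/289⌋ − ⌊(38·19)/289⌋ = ⌊741/289⌋ − ⌊722/289⌋ = 2 − 2 = 0
n=39: ⌊(40·19)/289⌋ − ⌊(39·19)/289⌋ = ⌊760/289⌋ − ⌊741/289⌋ = 2 − 2 = 0
n=40: ⌊(41·19)/289⌋ − ⌊(40·19)/289⌋ = ⌊779/289⌋ − ⌊760/289⌋ = 2 − 2 = 0
n=41: ⌊(42·19)/289⌋ − ⌊(41·19)/289⌋ = ⌊798/289⌋ − ⌊779/289⌋ = 2 − 2 = 0
n=42: ⌊(43·19)/289⌋ − ⌊(42·19)/289⌋ = ⌊817/289⌋ − ⌊798/289⌋ = 2 − 2 = 0
n=43: ⌊(44·19)/289⌋ − ⌊(43·19)/289⌋ = ⌊836/289⌋ − ⌊817/289⌋ = 2 − 2 = 0
n=44: ⌊(45·19)/289⌋ − ⌊(44·19)/289⌋ = ⌊855/289⌋ − ⌊836/289⌋ = 2 − 2 = 0
n=45: ⌊(46·19)/289⌋ − ⌊(45·19)/289⌋ = ⌊874/289⌋ − ⌊855/289⌋ = 3 − 2 = 1
n=46: ⌊(47·19)/289⌋ − ⌊(46·19)/289⌋ = ⌊893/289⌋ − ⌊874/289⌋ = 3 − 3 = 0


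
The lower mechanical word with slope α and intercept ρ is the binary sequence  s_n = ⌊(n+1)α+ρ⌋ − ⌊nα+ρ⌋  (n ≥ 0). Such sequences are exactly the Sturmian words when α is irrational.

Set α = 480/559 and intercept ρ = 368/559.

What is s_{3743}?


(n+1)α + ρ = (3744·480 + 368) / 559 = 1797488/559
nα + ρ     = (3743·480 + 368) / 559 = 1797008/559
⌊1797488/559⌋ = 3215,  ⌊1797008/559⌋ = 3214
s_{3743} = 3215 − 3214 = 1

1


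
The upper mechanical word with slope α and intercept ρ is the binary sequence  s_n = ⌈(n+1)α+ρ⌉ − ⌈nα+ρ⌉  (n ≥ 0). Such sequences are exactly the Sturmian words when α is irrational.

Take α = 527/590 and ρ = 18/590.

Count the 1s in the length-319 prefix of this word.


#1s = Σ_{n=0}^{318} s_n = Σ_{n=0}^{318} (⌈(n+1)α+ρ⌉ − ⌈nα+ρ⌉)
the sum telescopes: every ⌈nα+ρ⌉ with 0 < n < 319 appears once with + and once with −, leaving ⌈319α+ρ⌉ − ⌈0·α+ρ⌉
319α + ρ = (319·527 + 18) / 590 = 168131/590
ρ = 18/590
⌈168131/590⌉ = 285,  ⌈18/590⌉ = 1
#1s = 285 − 1 = 284

284


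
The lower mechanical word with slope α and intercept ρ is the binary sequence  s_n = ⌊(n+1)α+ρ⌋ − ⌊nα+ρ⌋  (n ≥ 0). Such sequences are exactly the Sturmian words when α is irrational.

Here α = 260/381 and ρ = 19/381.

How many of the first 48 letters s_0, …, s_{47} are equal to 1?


#1s = Σ_{n=0}^{47} s_n = Σ_{n=0}^{47} (⌊(n+1)α+ρ⌋ − ⌊nα+ρ⌋)
the sum telescopes: every ⌊nα+ρ⌋ with 0 < n < 48 appears once with + and once with −, leaving ⌊48α+ρ⌋ − ⌊0·α+ρ⌋
48α + ρ = (48·260 + 19) / 381 = 12499/381
ρ = 19/381
⌊12499/381⌋ = 32,  ⌊19/381⌋ = 0
#1s = 32 − 0 = 32

32


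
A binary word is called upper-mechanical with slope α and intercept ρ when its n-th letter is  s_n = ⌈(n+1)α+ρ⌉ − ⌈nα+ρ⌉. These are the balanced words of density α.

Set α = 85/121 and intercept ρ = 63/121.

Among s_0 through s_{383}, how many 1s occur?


#1s = Σ_{n=0}^{383} s_n = Σ_{n=0}^{383} (⌈(n+1)α+ρ⌉ − ⌈nα+ρ⌉)
the sum telescopes: every ⌈nα+ρ⌉ with 0 < n < 384 appears once with + and once with −, leaving ⌈384α+ρ⌉ − ⌈0·α+ρ⌉
384α + ρ = (384·85 + 63) / 121 = 32703/121
ρ = 63/121
⌈32703/121⌉ = 271,  ⌈63/121⌉ = 1
#1s = 271 − 1 = 270

270


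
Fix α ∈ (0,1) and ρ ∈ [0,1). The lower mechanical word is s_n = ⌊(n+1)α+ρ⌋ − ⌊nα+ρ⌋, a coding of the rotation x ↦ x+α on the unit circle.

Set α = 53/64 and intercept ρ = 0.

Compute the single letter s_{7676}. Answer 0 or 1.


(n+1)α + ρ = (7677·53) / 64 = 406881/64
nα + ρ     = (7676·53) / 64 = 406828/64
⌊406881/64⌋ = 6357,  ⌊406828/64⌋ = 6356
s_{7676} = 6357 − 6356 = 1

1


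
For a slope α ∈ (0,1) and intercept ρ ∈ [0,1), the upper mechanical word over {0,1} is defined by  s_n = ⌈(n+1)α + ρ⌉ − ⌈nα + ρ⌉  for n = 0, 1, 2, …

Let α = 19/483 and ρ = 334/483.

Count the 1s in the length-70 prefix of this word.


3

#1s = Σ_{n=0}^{69} s_n = Σ_{n=0}^{69} (⌈(n+1)α+ρ⌉ − ⌈nα+ρ⌉)
the sum telescopes: every ⌈nα+ρ⌉ with 0 < n < 70 appears once with + and once with −, leaving ⌈70α+ρ⌉ − ⌈0·α+ρ⌉
70α + ρ = (70·19 + 334) / 483 = 1664/483
ρ = 334/483
⌈1664/483⌉ = 4,  ⌈334/483⌉ = 1
#1s = 4 − 1 = 3


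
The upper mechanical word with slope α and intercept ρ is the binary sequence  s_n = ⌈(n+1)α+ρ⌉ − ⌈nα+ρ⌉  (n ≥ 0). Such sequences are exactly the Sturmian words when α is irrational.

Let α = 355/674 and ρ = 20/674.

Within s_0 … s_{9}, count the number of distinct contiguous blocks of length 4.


2

t_n = ⌈(n·355+20)/674⌉ for n = 0 … 10:
  n=0…9: ⌈20/674⌉=1 ⌈375/674⌉=1 ⌈730/674⌉=2 ⌈1085/674⌉=2 ⌈1440/674⌉=3 ⌈1795/674⌉=3 ⌈2150/674⌉=4 ⌈2505/674⌉=4 ⌈2860/674⌉=5 ⌈3215/674⌉=5
  n=10: ⌈3570/674⌉=6
s_n = t_(n+1) − t_n for n = 0 … 9 gives
prefix = 0101010101
slide a length-4 window over [0..3] … [6..9] (7 windows); first occurrence of each distinct factor:
  [  0..  3] 0101
  [  1..  4] 1010
  (the other 5 windows repeat one of these)
distinct factors: {0101, 1010}
count = 2  (Sturmian bound for length 4 is 5)


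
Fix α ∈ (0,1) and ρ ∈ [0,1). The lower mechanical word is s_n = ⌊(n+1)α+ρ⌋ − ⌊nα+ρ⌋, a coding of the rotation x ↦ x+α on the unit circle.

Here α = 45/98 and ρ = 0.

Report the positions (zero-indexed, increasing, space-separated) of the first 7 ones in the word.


2 4 6 8 10 13 15

n=0: ⌊45/98⌋−⌊0/98⌋ = 0−0 = 0
n=1: ⌊90/98⌋−⌊45/98⌋ = 0−0 = 0
n=2: ⌊135/98⌋−⌊90/98⌋ = 1−0 = 1  ← one
n=3: ⌊180/98⌋−⌊135/98⌋ = 1−1 = 0
n=4: ⌊225/98⌋−⌊180/98⌋ = 2−1 = 1  ← one
n=5: ⌊270/98⌋−⌊225/98⌋ = 2−2 = 0
n=6: ⌊315/98⌋−⌊270/98⌋ = 3−2 = 1  ← one
n=7: ⌊360/98⌋−⌊315/98⌋ = 3−3 = 0
n=8: ⌊405/98⌋−⌊360/98⌋ = 4−3 = 1  ← one
n=9: ⌊450/98⌋−⌊405/98⌋ = 4−4 = 0
n=10: ⌊495/98⌋−⌊450/98⌋ = 5−4 = 1  ← one
n=11: ⌊540/98⌋−⌊495/98⌋ = 5−5 = 0
n=12: ⌊585/98⌋−⌊540/98⌋ = 5−5 = 0
n=13: ⌊630/98⌋−⌊585/98⌋ = 6−5 = 1  ← one
n=14: ⌊675/98⌋−⌊630/98⌋ = 6−6 = 0
n=15: ⌊720/98⌋−⌊675/98⌋ = 7−6 = 1  ← one
positions of the first 7 ones: 2 4 6 8 10 13 15


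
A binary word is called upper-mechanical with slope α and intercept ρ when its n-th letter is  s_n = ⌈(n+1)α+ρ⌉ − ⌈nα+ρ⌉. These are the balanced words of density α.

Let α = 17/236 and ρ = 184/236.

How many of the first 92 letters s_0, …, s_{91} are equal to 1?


7

#1s = Σ_{n=0}^{91} s_n = Σ_{n=0}^{91} (⌈(n+1)α+ρ⌉ − ⌈nα+ρ⌉)
the sum telescopes: every ⌈nα+ρ⌉ with 0 < n < 92 appears once with + and once with −, leaving ⌈92α+ρ⌉ − ⌈0·α+ρ⌉
92α + ρ = (92·17 + 184) / 236 = 1748/236
ρ = 184/236
⌈1748/236⌉ = 8,  ⌈184/236⌉ = 1
#1s = 8 − 1 = 7


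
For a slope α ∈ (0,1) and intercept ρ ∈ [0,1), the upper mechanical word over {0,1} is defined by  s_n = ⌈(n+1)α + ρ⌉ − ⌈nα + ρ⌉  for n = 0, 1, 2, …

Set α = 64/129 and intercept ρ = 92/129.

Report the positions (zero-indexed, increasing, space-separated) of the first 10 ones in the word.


0 2 4 6 8 10 12 14 16 18

n=0: ⌈156/129⌉−⌈92/129⌉ = 2−1 = 1  ← one
n=1: ⌈220/129⌉−⌈156/129⌉ = 2−2 = 0
n=2: ⌈284/129⌉−⌈220/129⌉ = 3−2 = 1  ← one
n=3: ⌈348/129⌉−⌈284/129⌉ = 3−3 = 0
n=4: ⌈412/129⌉−⌈348/129⌉ = 4−3 = 1  ← one
n=5: ⌈476/129⌉−⌈412/129⌉ = 4−4 = 0
n=6: ⌈540/129⌉−⌈476/129⌉ = 5−4 = 1  ← one
n=7: ⌈604/129⌉−⌈540/129⌉ = 5−5 = 0
n=8: ⌈668/129⌉−⌈604/129⌉ = 6−5 = 1  ← one
n=9: ⌈732/129⌉−⌈668/129⌉ = 6−6 = 0
n=10: ⌈796/129⌉−⌈732/129⌉ = 7−6 = 1  ← one
n=11: ⌈860/129⌉−⌈796/129⌉ = 7−7 = 0
n=12: ⌈924/129⌉−⌈860/129⌉ = 8−7 = 1  ← one
n=13: ⌈988/129⌉−⌈924/129⌉ = 8−8 = 0
n=14: ⌈1052/129⌉−⌈988/129⌉ = 9−8 = 1  ← one
n=15: ⌈1116/129⌉−⌈1052/129⌉ = 9−9 = 0
n=16: ⌈1180/129⌉−⌈1116/129⌉ = 10−9 = 1  ← one
n=17: ⌈1244/129⌉−⌈1180/129⌉ = 10−10 = 0
n=18: ⌈1308/129⌉−⌈1244/129⌉ = 11−10 = 1  ← one
positions of the first 10 ones: 0 2 4 6 8 10 12 14 16 18


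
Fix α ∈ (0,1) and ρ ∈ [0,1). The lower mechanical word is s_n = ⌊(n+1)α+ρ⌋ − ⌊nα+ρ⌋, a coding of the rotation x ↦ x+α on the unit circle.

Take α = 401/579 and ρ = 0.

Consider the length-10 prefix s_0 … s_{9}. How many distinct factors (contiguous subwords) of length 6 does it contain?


t_n = ⌊(n·401)/579⌋ for n = 0 … 10:
  n=0…9: ⌊0/579⌋=0 ⌊401/579⌋=0 ⌊802/579⌋=1 ⌊1203/579⌋=2 ⌊1604/579⌋=2 ⌊2005/579⌋=3 ⌊2406/579⌋=4 ⌊2807/579⌋=4 ⌊3208/579⌋=5 ⌊3609/579⌋=6
  n=10: ⌊4010/579⌋=6
s_n = t_(n+1) − t_n for n = 0 … 9 gives
prefix = 0110110110
slide a length-6 window over [0..5] … [4..9] (5 windows); first occurrence of each distinct factor:
  [  0..  5] 011011
  [  1..  6] 110110
  [  2..  7] 101101
  (the other 2 windows repeat one of these)
distinct factors: {011011, 101101, 110110}
count = 3  (Sturmian bound for length 6 is 7)

3


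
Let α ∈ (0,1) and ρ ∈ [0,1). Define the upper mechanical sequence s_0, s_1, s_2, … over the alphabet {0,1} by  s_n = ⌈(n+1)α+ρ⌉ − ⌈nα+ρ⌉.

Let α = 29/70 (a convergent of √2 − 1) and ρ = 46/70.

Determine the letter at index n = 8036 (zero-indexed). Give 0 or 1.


1

(n+1)α + ρ = (8037·29 + 46) / 70 = 233119/70
nα + ρ     = (8036·29 + 46) / 70 = 233090/70
⌈233119/70⌉ = 3331,  ⌈233090/70⌉ = 3330
s_{8036} = 3331 − 3330 = 1


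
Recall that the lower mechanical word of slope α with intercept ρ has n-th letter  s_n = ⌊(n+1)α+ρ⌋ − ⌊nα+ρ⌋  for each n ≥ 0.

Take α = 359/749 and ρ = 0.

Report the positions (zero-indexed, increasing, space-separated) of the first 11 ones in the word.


n=0: ⌊359/749⌋−⌊0/749⌋ = 0−0 = 0
n=1: ⌊718/749⌋−⌊359/749⌋ = 0−0 = 0
n=2: ⌊1077/749⌋−⌊718/749⌋ = 1−0 = 1  ← one
n=3: ⌊1436/749⌋−⌊1077/749⌋ = 1−1 = 0
n=4: ⌊1795/749⌋−⌊1436/749⌋ = 2−1 = 1  ← one
n=5: ⌊2154/749⌋−⌊1795/749⌋ = 2−2 = 0
n=6: ⌊2513/749⌋−⌊2154/749⌋ = 3−2 = 1  ← one
n=7: ⌊2872/749⌋−⌊2513/749⌋ = 3−3 = 0
n=8: ⌊3231/749⌋−⌊2872/749⌋ = 4−3 = 1  ← one
n=9: ⌊3590/749⌋−⌊3231/749⌋ = 4−4 = 0
n=10: ⌊3949/749⌋−⌊3590/749⌋ = 5−4 = 1  ← one
n=11: ⌊4308/749⌋−⌊3949/749⌋ = 5−5 = 0
n=12: ⌊4667/749⌋−⌊4308/749⌋ = 6−5 = 1  ← one
n=13: ⌊5026/749⌋−⌊4667/749⌋ = 6−6 = 0
n=14: ⌊5385/749⌋−⌊5026/749⌋ = 7−6 = 1  ← one
n=15: ⌊5744/749⌋−⌊5385/749⌋ = 7−7 = 0
n=16: ⌊6103/749⌋−⌊5744/749⌋ = 8−7 = 1  ← one
n=17: ⌊6462/749⌋−⌊6103/749⌋ = 8−8 = 0
n=18: ⌊6821/749⌋−⌊6462/749⌋ = 9−8 = 1  ← one
n=19: ⌊7180/749⌋−⌊6821/749⌋ = 9−9 = 0
n=20: ⌊7539/749⌋−⌊7180/749⌋ = 10−9 = 1  ← one
n=21: ⌊7898/749⌋−⌊7539/749⌋ = 10−10 = 0
n=22: ⌊8257/749⌋−⌊7898/749⌋ = 11−10 = 1  ← one
positions of the first 11 ones: 2 4 6 8 10 12 14 16 18 20 22

2 4 6 8 10 12 14 16 18 20 22
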